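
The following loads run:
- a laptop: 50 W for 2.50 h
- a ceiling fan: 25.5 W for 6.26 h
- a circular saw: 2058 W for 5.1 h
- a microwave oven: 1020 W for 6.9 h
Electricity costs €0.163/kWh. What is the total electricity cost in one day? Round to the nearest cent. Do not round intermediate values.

laptop: 50 W × 2.50 h = 125 Wh = 0.125 kWh
ceiling fan: 25.5 W × 6.26 h = 160 Wh = 0.1596 kWh
circular saw: 2058 W × 5.1 h = 10,496 Wh = 10.5 kWh
microwave oven: 1020 W × 6.9 h = 7,038 Wh = 7.038 kWh
Total energy = 0.125 + 0.1596 + 10.5 + 7.038 = 17.82 kWh
Cost = 17.82 kWh × €0.163 = €2.90

€2.90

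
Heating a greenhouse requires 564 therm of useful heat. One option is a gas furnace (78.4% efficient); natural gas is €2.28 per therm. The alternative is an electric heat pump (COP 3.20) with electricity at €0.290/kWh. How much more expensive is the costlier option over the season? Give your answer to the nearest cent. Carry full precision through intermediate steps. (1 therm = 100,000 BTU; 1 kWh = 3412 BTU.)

Heat load = 564 therm × 100,000 = 56,400,000 BTU
Gas: input = 56,400,000 / 0.784 = 71,938,776 BTU = 719.4 therm → 719.4 × €2.28 = €1,640.20
Heat pump: 56,400,000 BTU / 3412 = 16,530 kWh heat; / 3.20 = 5,166 kWh in → × €0.290 = €1,498.02
Difference = |€1,640.20 − €1,498.02| = €142.18

€142.18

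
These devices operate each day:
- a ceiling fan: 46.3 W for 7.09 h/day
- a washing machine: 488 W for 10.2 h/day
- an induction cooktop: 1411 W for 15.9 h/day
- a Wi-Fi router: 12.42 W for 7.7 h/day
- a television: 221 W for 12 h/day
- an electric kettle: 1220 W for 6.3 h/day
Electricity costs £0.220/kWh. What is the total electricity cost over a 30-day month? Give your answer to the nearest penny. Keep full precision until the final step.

£251.95

ceiling fan: 46.3 W × 7.09 h × 30 d = 9,848 Wh = 9.848 kWh
washing machine: 488 W × 10.2 h × 30 d = 149,328 Wh = 149.3 kWh
induction cooktop: 1411 W × 15.9 h × 30 d = 673,047 Wh = 673 kWh
Wi-Fi router: 12.42 W × 7.7 h × 30 d = 2,869 Wh = 2.869 kWh
television: 221 W × 12 h × 30 d = 79,560 Wh = 79.56 kWh
electric kettle: 1220 W × 6.3 h × 30 d = 230,580 Wh = 230.6 kWh
Total energy = 9.848 + 149.3 + 673 + 2.869 + 79.56 + 230.6 = 1,145 kWh
Cost = 1,145 kWh × £0.220 = £251.95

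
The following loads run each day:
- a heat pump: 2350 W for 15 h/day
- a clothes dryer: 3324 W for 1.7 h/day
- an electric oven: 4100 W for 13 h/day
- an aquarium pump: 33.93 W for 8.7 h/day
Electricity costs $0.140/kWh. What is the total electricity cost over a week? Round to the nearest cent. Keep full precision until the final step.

$92.61

heat pump: 2350 W × 15 h × 7 d = 246,750 Wh = 246.8 kWh
clothes dryer: 3324 W × 1.7 h × 7 d = 39,556 Wh = 39.56 kWh
electric oven: 4100 W × 13 h × 7 d = 373,100 Wh = 373.1 kWh
aquarium pump: 33.93 W × 8.7 h × 7 d = 2,066 Wh = 2.066 kWh
Total energy = 246.8 + 39.56 + 373.1 + 2.066 = 661.5 kWh
Cost = 661.5 kWh × $0.140 = $92.61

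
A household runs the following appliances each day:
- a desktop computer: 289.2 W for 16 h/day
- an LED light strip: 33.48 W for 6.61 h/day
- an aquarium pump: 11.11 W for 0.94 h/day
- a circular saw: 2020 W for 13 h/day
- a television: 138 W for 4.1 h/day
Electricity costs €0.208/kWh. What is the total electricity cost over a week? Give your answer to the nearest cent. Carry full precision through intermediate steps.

desktop computer: 289.2 W × 16 h × 7 d = 32,390 Wh = 32.39 kWh
LED light strip: 33.48 W × 6.61 h × 7 d = 1,549 Wh = 1.549 kWh
aquarium pump: 11.11 W × 0.94 h × 7 d = 73 Wh = 0.0731 kWh
circular saw: 2020 W × 13 h × 7 d = 183,820 Wh = 183.8 kWh
television: 138 W × 4.1 h × 7 d = 3,961 Wh = 3.961 kWh
Total energy = 32.39 + 1.549 + 0.0731 + 183.8 + 3.961 = 221.8 kWh
Cost = 221.8 kWh × €0.208 = €46.13

€46.13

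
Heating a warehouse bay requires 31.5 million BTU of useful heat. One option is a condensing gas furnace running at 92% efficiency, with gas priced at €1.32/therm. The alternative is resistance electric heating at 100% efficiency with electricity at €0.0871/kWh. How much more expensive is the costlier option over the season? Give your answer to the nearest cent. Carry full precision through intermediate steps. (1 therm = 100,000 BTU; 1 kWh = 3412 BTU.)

€352.16

Heat load = 31.5 × 10⁶ BTU = 31,500,000 BTU
Gas: input = 31,500,000 / 0.92 = 34,239,130 BTU = 342.4 therm → 342.4 × €1.32 = €451.96
Electric: 31,500,000 BTU / 3412 = 9,232 kWh → × €0.0871 = €804.12
Difference = |€451.96 − €804.12| = €352.16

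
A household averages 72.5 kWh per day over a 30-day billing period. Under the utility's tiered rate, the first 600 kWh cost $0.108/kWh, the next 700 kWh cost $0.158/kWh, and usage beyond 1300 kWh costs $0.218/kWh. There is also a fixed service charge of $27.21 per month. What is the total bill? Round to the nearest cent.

$393.36

Usage = 72.5 kWh/day × 30 days = 2175 kWh
First 600 kWh × $0.108 = $64.80
Next 700 kWh × $0.158 = $110.60
Remaining 875 kWh × $0.218 = $190.75
Energy charge = $366.15; + service $27.21 = $393.36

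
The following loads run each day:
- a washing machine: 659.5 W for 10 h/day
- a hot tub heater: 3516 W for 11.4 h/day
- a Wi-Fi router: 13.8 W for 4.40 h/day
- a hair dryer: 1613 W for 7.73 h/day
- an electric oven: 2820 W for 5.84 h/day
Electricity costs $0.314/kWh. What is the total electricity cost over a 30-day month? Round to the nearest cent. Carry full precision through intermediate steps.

washing machine: 659.5 W × 10 h × 30 d = 197,850 Wh = 197.8 kWh
hot tub heater: 3516 W × 11.4 h × 30 d = 1,202,472 Wh = 1,202 kWh
Wi-Fi router: 13.8 W × 4.40 h × 30 d = 1,822 Wh = 1.822 kWh
hair dryer: 1613 W × 7.73 h × 30 d = 374,055 Wh = 374.1 kWh
electric oven: 2820 W × 5.84 h × 30 d = 494,064 Wh = 494.1 kWh
Total energy = 197.8 + 1,202 + 1.822 + 374.1 + 494.1 = 2,270 kWh
Cost = 2,270 kWh × $0.314 = $712.86

$712.86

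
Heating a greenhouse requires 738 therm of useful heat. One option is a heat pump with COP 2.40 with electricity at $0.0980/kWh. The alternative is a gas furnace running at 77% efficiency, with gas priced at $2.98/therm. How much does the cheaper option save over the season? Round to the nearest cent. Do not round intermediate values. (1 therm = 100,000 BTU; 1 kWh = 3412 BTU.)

Heat load = 738 therm × 100,000 = 73,800,000 BTU
Gas: input = 73,800,000 / 0.77 = 95,844,156 BTU = 958.4 therm → 958.4 × $2.98 = $2,856.16
Heat pump: 73,800,000 BTU / 3412 = 21,630 kWh heat; / 2.40 = 9,012 kWh in → × $0.0980 = $883.21
Difference = |$2,856.16 − $883.21| = $1,972.95

$1972.95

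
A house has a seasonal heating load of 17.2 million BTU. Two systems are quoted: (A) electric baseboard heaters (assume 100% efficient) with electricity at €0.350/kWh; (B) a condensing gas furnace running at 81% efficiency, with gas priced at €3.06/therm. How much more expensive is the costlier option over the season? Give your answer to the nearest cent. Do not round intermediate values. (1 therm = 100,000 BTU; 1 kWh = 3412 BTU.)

€1114.58

Heat load = 17.2 × 10⁶ BTU = 17,200,000 BTU
Gas: input = 17,200,000 / 0.810 = 21,234,568 BTU = 212.3 therm → 212.3 × €3.06 = €649.78
Electric: 17,200,000 BTU / 3412 = 5,041 kWh → × €0.350 = €1,764.36
Difference = |€649.78 − €1,764.36| = €1,114.58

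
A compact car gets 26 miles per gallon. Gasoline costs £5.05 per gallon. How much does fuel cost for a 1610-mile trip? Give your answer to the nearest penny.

Fuel = 1610 mi / 26 mpg = 61.92 gal
Cost = 61.92 gal × £5.05/gal = £312.71

£312.71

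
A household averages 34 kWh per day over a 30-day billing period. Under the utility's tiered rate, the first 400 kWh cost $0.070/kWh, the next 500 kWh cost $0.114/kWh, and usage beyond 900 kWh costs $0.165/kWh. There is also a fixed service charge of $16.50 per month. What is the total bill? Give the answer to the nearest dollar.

Usage = 34 kWh/day × 30 days = 1020 kWh
First 400 kWh × $0.070 = $28.00
Next 500 kWh × $0.114 = $57.00
Remaining 120 kWh × $0.165 = $19.80
Energy charge = $104.80; + service $16.50 = $121.30 ≈ $121

$121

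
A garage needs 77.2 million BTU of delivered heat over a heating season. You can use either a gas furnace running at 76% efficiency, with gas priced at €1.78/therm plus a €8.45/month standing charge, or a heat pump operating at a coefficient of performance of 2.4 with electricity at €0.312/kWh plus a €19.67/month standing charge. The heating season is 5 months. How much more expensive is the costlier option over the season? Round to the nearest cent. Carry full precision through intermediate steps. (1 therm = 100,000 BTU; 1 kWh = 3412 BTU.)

€1189.38

Heat load = 77.2 × 10⁶ BTU = 77,200,000 BTU
Gas: input = 77,200,000 / 0.76 = 101,578,947 BTU = 1,016 therm → 1,016 × €1.78 = €1,808.11; + 5 × €8.45 standing = €1,850.36
Heat pump: 77,200,000 BTU / 3412 = 22,630 kWh heat; / 2.4 = 9,428 kWh in → × €0.312 = €2,941.38; + 5 × €19.67 standing = €3,039.73
Difference = |€1,850.36 − €3,039.73| = €1,189.38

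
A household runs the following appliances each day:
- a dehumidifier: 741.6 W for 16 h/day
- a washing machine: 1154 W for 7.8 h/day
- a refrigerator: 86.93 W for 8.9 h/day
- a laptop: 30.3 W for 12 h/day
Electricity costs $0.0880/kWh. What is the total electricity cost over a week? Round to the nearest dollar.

$14

dehumidifier: 741.6 W × 16 h × 7 d = 83,059 Wh = 83.06 kWh
washing machine: 1154 W × 7.8 h × 7 d = 63,008 Wh = 63.01 kWh
refrigerator: 86.93 W × 8.9 h × 7 d = 5,416 Wh = 5.416 kWh
laptop: 30.3 W × 12 h × 7 d = 2,545 Wh = 2.545 kWh
Total energy = 83.06 + 63.01 + 5.416 + 2.545 = 154 kWh
Cost = 154 kWh × $0.0880 = $13.55 ≈ $14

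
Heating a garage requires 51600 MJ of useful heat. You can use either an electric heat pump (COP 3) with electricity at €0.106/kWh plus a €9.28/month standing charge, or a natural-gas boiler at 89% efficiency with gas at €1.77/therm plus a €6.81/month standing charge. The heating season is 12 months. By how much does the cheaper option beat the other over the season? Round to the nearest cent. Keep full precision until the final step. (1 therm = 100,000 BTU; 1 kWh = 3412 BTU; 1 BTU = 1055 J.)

€436.57

Heat load = 51600 MJ = 51,600,000,000 J / 1055 = 48,909,953 BTU
Gas: input = 48,909,953 / 0.89 = 54,955,003 BTU = 549.6 therm → 549.6 × €1.77 = €972.70; + 12 × €6.81 standing = €1,054.42
Heat pump: 48,909,953 BTU / 3412 = 14,330 kWh heat; / 3 = 4,778 kWh in → × €0.106 = €506.49; + 12 × €9.28 standing = €617.85
Difference = |€1,054.42 − €617.85| = €436.57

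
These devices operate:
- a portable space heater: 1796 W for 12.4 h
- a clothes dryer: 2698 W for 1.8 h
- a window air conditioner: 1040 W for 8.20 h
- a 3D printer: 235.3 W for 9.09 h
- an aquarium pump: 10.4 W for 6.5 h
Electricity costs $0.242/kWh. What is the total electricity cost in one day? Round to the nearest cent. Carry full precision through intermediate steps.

portable space heater: 1796 W × 12.4 h = 22,270 Wh = 22.27 kWh
clothes dryer: 2698 W × 1.8 h = 4,856 Wh = 4.856 kWh
window air conditioner: 1040 W × 8.20 h = 8,528 Wh = 8.528 kWh
3D printer: 235.3 W × 9.09 h = 2,139 Wh = 2.139 kWh
aquarium pump: 10.4 W × 6.5 h = 68 Wh = 0.0676 kWh
Total energy = 22.27 + 4.856 + 8.528 + 2.139 + 0.0676 = 37.86 kWh
Cost = 37.86 kWh × $0.242 = $9.16

$9.16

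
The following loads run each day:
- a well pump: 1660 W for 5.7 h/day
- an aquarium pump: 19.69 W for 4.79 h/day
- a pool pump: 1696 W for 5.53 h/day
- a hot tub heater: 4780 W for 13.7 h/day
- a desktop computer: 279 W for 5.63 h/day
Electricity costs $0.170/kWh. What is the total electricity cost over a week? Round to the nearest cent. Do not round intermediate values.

well pump: 1660 W × 5.7 h × 7 d = 66,234 Wh = 66.23 kWh
aquarium pump: 19.69 W × 4.79 h × 7 d = 660 Wh = 0.6602 kWh
pool pump: 1696 W × 5.53 h × 7 d = 65,652 Wh = 65.65 kWh
hot tub heater: 4780 W × 13.7 h × 7 d = 458,402 Wh = 458.4 kWh
desktop computer: 279 W × 5.63 h × 7 d = 10,995 Wh = 11 kWh
Total energy = 66.23 + 0.6602 + 65.65 + 458.4 + 11 = 601.9 kWh
Cost = 601.9 kWh × $0.170 = $102.33

$102.33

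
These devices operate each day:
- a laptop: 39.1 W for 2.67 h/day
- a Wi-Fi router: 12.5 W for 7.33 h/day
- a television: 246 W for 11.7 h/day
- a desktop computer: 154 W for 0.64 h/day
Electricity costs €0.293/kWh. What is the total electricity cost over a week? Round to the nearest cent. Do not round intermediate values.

laptop: 39.1 W × 2.67 h × 7 d = 731 Wh = 0.7308 kWh
Wi-Fi router: 12.5 W × 7.33 h × 7 d = 641 Wh = 0.6414 kWh
television: 246 W × 11.7 h × 7 d = 20,147 Wh = 20.15 kWh
desktop computer: 154 W × 0.64 h × 7 d = 690 Wh = 0.6899 kWh
Total energy = 0.7308 + 0.6414 + 20.15 + 0.6899 = 22.21 kWh
Cost = 22.21 kWh × €0.293 = €6.51

€6.51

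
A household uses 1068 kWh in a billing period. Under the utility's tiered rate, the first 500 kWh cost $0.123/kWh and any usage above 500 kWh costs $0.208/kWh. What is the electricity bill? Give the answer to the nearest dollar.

First 500 kWh × $0.123 = $61.50
Remaining 568 kWh × $0.208 = $118.14
Total = $179.64 ≈ $180

$180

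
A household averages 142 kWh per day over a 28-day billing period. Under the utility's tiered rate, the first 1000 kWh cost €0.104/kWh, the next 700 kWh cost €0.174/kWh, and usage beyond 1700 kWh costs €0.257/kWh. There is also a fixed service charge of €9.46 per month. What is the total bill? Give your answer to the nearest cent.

Usage = 142 kWh/day × 28 days = 3976 kWh
First 1000 kWh × €0.104 = €104.00
Next 700 kWh × €0.174 = €121.80
Remaining 2276 kWh × €0.257 = €584.93
Energy charge = €810.73; + service €9.46 = €820.19

€820.19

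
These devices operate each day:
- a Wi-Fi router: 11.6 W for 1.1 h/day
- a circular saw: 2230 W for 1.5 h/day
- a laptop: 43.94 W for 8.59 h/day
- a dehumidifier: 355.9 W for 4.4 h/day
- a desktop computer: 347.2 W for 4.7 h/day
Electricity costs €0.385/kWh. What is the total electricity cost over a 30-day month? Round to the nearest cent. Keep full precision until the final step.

Wi-Fi router: 11.6 W × 1.1 h × 30 d = 383 Wh = 0.3828 kWh
circular saw: 2230 W × 1.5 h × 30 d = 100,350 Wh = 100.3 kWh
laptop: 43.94 W × 8.59 h × 30 d = 11,323 Wh = 11.32 kWh
dehumidifier: 355.9 W × 4.4 h × 30 d = 46,979 Wh = 46.98 kWh
desktop computer: 347.2 W × 4.7 h × 30 d = 48,955 Wh = 48.96 kWh
Total energy = 0.3828 + 100.3 + 11.32 + 46.98 + 48.96 = 208 kWh
Cost = 208 kWh × €0.385 = €80.08

€80.08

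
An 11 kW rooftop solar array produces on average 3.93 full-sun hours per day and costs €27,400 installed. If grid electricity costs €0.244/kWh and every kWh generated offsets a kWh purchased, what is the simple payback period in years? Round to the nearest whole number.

7 years

Daily generation = 11 kW × 3.93 h = 43.23 kWh
Annual generation = 43.23 × 365 = 15779 kWh
Annual savings = 15779 × €0.244 = €3,850.06
Payback = €27,400 / €3,850.06 = 7.12 years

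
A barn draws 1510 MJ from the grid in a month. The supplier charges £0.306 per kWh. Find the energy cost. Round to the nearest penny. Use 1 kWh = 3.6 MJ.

£128.35

1510 MJ × (0.27778 kWh/MJ) = 419.4 kWh
Cost = 419.4 kWh × £0.306/kWh = £128.35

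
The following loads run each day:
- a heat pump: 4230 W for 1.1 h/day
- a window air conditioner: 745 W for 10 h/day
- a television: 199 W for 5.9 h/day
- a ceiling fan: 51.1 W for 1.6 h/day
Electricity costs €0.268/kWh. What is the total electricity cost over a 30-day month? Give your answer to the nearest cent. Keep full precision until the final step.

heat pump: 4230 W × 1.1 h × 30 d = 139,590 Wh = 139.6 kWh
window air conditioner: 745 W × 10 h × 30 d = 223,500 Wh = 223.5 kWh
television: 199 W × 5.9 h × 30 d = 35,223 Wh = 35.22 kWh
ceiling fan: 51.1 W × 1.6 h × 30 d = 2,453 Wh = 2.453 kWh
Total energy = 139.6 + 223.5 + 35.22 + 2.453 = 400.8 kWh
Cost = 400.8 kWh × €0.268 = €107.41

€107.41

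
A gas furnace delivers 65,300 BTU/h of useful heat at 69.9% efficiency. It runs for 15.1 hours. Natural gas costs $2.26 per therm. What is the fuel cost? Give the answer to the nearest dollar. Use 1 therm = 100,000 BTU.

Heat delivered = 65,300 BTU/h × 15.1 h = 986,030 BTU
Gas input = 986,030 / 0.699 = 1,410,629 BTU
= 1,410,629 / 100,000 = 14.11 therm
Cost = 14.11 × $2.26/therm = $31.88 ≈ $32

$32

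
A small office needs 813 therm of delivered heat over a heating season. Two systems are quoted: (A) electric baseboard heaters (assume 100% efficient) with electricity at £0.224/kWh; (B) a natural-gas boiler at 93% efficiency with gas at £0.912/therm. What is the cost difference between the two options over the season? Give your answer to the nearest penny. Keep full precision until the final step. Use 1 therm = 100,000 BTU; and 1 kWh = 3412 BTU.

Heat load = 813 therm × 100,000 = 81,300,000 BTU
Gas: input = 81,300,000 / 0.93 = 87,419,355 BTU = 874.2 therm → 874.2 × £0.912 = £797.26
Electric: 81,300,000 BTU / 3412 = 23,830 kWh → × £0.224 = £5,337.40
Difference = |£797.26 − £5,337.40| = £4,540.13

£4540.13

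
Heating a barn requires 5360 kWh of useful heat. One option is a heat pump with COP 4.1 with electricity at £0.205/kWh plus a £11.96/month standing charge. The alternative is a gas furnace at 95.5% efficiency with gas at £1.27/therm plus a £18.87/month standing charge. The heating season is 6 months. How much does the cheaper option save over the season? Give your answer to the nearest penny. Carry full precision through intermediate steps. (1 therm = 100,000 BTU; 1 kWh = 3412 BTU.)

£16.67

Heat load = 5360 kWh × 3412 = 18,288,320 BTU
Gas: input = 18,288,320 / 0.955 = 19,150,073 BTU = 191.5 therm → 191.5 × £1.27 = £243.21; + 6 × £18.87 standing = £356.43
Heat pump: 18,288,320 BTU / 3412 = 5,360 kWh heat; / 4.1 = 1,307 kWh in → × £0.205 = £268.00; + 6 × £11.96 standing = £339.76
Difference = |£356.43 − £339.76| = £16.67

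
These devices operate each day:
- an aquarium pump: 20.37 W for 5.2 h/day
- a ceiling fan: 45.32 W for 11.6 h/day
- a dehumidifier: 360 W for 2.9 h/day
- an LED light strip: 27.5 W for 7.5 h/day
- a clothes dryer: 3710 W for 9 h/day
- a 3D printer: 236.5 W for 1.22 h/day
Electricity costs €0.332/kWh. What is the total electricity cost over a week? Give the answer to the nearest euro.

aquarium pump: 20.37 W × 5.2 h × 7 d = 741 Wh = 0.7415 kWh
ceiling fan: 45.32 W × 11.6 h × 7 d = 3,680 Wh = 3.68 kWh
dehumidifier: 360 W × 2.9 h × 7 d = 7,308 Wh = 7.308 kWh
LED light strip: 27.5 W × 7.5 h × 7 d = 1,444 Wh = 1.444 kWh
clothes dryer: 3710 W × 9 h × 7 d = 233,730 Wh = 233.7 kWh
3D printer: 236.5 W × 1.22 h × 7 d = 2,020 Wh = 2.02 kWh
Total energy = 0.7415 + 3.68 + 7.308 + 1.444 + 233.7 + 2.02 = 248.9 kWh
Cost = 248.9 kWh × €0.332 = €82.64 ≈ €83

€83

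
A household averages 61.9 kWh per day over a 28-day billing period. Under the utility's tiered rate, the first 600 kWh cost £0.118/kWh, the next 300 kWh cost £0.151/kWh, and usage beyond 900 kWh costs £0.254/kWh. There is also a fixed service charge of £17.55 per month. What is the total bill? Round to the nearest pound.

£345

Usage = 61.9 kWh/day × 28 days = 1733.2 kWh
First 600 kWh × £0.118 = £70.80
Next 300 kWh × £0.151 = £45.30
Remaining 833.2 kWh × £0.254 = £211.63
Energy charge = £327.73; + service £17.55 = £345.28 ≈ £345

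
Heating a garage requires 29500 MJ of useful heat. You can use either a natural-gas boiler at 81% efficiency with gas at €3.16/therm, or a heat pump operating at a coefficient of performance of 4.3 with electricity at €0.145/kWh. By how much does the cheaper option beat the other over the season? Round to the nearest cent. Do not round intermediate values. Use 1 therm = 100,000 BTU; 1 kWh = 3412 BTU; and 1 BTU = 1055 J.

Heat load = 29500 MJ = 29,500,000,000 J / 1055 = 27,962,085 BTU
Gas: input = 27,962,085 / 0.81 = 34,521,093 BTU = 345.2 therm → 345.2 × €3.16 = €1,090.87
Heat pump: 27,962,085 BTU / 3412 = 8,195 kWh heat; / 4.3 = 1,906 kWh in → × €0.145 = €276.35
Difference = |€1,090.87 − €276.35| = €814.52

€814.52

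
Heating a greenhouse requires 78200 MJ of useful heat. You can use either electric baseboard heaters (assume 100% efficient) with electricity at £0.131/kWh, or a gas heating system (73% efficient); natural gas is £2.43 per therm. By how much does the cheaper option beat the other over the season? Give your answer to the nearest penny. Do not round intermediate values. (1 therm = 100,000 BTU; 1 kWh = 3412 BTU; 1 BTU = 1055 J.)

Heat load = 78200 MJ = 78,200,000,000 J / 1055 = 74,123,223 BTU
Gas: input = 74,123,223 / 0.730 = 101,538,661 BTU = 1,015 therm → 1,015 × £2.43 = £2,467.39
Electric: 74,123,223 BTU / 3412 = 21,720 kWh → × £0.131 = £2,845.88
Difference = |£2,467.39 − £2,845.88| = £378.49

£378.49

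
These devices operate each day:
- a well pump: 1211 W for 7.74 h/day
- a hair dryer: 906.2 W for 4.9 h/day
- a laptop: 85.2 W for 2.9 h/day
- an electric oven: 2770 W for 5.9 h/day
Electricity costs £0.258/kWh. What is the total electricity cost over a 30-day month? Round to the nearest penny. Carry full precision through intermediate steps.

well pump: 1211 W × 7.74 h × 30 d = 281,194 Wh = 281.2 kWh
hair dryer: 906.2 W × 4.9 h × 30 d = 133,211 Wh = 133.2 kWh
laptop: 85.2 W × 2.9 h × 30 d = 7,412 Wh = 7.412 kWh
electric oven: 2770 W × 5.9 h × 30 d = 490,290 Wh = 490.3 kWh
Total energy = 281.2 + 133.2 + 7.412 + 490.3 = 912.1 kWh
Cost = 912.1 kWh × £0.258 = £235.32

£235.32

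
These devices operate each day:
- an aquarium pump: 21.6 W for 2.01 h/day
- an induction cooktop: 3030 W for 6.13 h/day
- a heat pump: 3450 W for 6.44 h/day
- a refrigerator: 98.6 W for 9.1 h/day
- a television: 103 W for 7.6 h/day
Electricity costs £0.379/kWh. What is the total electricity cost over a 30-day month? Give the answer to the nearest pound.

aquarium pump: 21.6 W × 2.01 h × 30 d = 1,302 Wh = 1.302 kWh
induction cooktop: 3030 W × 6.13 h × 30 d = 557,217 Wh = 557.2 kWh
heat pump: 3450 W × 6.44 h × 30 d = 666,540 Wh = 666.5 kWh
refrigerator: 98.6 W × 9.1 h × 30 d = 26,918 Wh = 26.92 kWh
television: 103 W × 7.6 h × 30 d = 23,484 Wh = 23.48 kWh
Total energy = 1.302 + 557.2 + 666.5 + 26.92 + 23.48 = 1,275 kWh
Cost = 1,275 kWh × £0.379 = £483.40 ≈ £483

£483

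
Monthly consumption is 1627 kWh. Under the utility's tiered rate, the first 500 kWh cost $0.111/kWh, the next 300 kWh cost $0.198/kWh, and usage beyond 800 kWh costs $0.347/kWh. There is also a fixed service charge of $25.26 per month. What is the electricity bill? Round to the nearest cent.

$427.13

First 500 kWh × $0.111 = $55.50
Next 300 kWh × $0.198 = $59.40
Remaining 827 kWh × $0.347 = $286.97
Energy charge = $401.87; + service $25.26 = $427.13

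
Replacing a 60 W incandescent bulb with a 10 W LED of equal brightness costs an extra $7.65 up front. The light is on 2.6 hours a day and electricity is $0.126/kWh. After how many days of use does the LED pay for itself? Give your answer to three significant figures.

467 days

Power saved = 60 − 10 = 50 W
Daily energy saved = 50 W × 2.6 h = 130 Wh = 0.13 kWh
Daily savings = 0.13 × $0.126 = $0.0164
Payback = $7.65 / $0.0164 per day = 467 days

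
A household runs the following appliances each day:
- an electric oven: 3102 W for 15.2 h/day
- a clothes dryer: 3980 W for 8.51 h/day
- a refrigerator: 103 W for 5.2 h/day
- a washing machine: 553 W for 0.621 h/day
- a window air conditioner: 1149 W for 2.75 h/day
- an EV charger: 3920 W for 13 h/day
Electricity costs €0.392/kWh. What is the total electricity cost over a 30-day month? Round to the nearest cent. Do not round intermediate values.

€1599.58

electric oven: 3102 W × 15.2 h × 30 d = 1,414,512 Wh = 1,415 kWh
clothes dryer: 3980 W × 8.51 h × 30 d = 1,016,094 Wh = 1,016 kWh
refrigerator: 103 W × 5.2 h × 30 d = 16,068 Wh = 16.07 kWh
washing machine: 553 W × 0.621 h × 30 d = 10,302 Wh = 10.3 kWh
window air conditioner: 1149 W × 2.75 h × 30 d = 94,792 Wh = 94.79 kWh
EV charger: 3920 W × 13 h × 30 d = 1,528,800 Wh = 1,529 kWh
Total energy = 1,415 + 1,016 + 16.07 + 10.3 + 94.79 + 1,529 = 4,081 kWh
Cost = 4,081 kWh × €0.392 = €1,599.58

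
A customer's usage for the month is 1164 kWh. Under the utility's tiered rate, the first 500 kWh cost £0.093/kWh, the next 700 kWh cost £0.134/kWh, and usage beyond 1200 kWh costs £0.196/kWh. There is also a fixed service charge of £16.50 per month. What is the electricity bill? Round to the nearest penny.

First 500 kWh × £0.093 = £46.50
Next 664 kWh × £0.134 = £88.98
Remaining tier: 0 kWh (not reached)
Energy charge = £135.48; + service £16.50 = £151.98

£151.98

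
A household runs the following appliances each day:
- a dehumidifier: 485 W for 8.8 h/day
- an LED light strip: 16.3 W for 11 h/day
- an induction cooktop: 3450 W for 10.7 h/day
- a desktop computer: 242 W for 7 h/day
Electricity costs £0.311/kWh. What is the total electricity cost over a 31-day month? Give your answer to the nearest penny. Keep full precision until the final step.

dehumidifier: 485 W × 8.8 h × 31 d = 132,308 Wh = 132.3 kWh
LED light strip: 16.3 W × 11 h × 31 d = 5,558 Wh = 5.558 kWh
induction cooktop: 3450 W × 10.7 h × 31 d = 1,144,365 Wh = 1,144 kWh
desktop computer: 242 W × 7 h × 31 d = 52,514 Wh = 52.51 kWh
Total energy = 132.3 + 5.558 + 1,144 + 52.51 = 1,335 kWh
Cost = 1,335 kWh × £0.311 = £415.11

£415.11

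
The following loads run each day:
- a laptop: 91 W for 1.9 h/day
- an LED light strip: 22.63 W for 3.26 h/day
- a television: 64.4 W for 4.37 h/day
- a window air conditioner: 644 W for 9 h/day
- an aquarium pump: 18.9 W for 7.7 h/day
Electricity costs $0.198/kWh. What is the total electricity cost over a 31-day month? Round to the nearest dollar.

$40

laptop: 91 W × 1.9 h × 31 d = 5,360 Wh = 5.36 kWh
LED light strip: 22.63 W × 3.26 h × 31 d = 2,287 Wh = 2.287 kWh
television: 64.4 W × 4.37 h × 31 d = 8,724 Wh = 8.724 kWh
window air conditioner: 644 W × 9 h × 31 d = 179,676 Wh = 179.7 kWh
aquarium pump: 18.9 W × 7.7 h × 31 d = 4,511 Wh = 4.511 kWh
Total energy = 5.36 + 2.287 + 8.724 + 179.7 + 4.511 = 200.6 kWh
Cost = 200.6 kWh × $0.198 = $39.71 ≈ $40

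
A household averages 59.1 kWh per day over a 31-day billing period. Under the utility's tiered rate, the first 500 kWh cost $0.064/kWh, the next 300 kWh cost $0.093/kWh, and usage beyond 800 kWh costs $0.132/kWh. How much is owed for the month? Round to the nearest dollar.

Usage = 59.1 kWh/day × 31 days = 1832.1 kWh
First 500 kWh × $0.064 = $32.00
Next 300 kWh × $0.093 = $27.90
Remaining 1032.1 kWh × $0.132 = $136.24
Total = $196.14 ≈ $196

$196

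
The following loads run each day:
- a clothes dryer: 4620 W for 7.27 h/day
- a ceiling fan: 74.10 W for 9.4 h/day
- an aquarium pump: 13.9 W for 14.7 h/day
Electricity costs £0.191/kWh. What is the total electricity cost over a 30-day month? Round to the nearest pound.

£198

clothes dryer: 4620 W × 7.27 h × 30 d = 1,007,622 Wh = 1,008 kWh
ceiling fan: 74.10 W × 9.4 h × 30 d = 20,896 Wh = 20.9 kWh
aquarium pump: 13.9 W × 14.7 h × 30 d = 6,130 Wh = 6.13 kWh
Total energy = 1,008 + 20.9 + 6.13 = 1,035 kWh
Cost = 1,035 kWh × £0.191 = £197.62 ≈ £198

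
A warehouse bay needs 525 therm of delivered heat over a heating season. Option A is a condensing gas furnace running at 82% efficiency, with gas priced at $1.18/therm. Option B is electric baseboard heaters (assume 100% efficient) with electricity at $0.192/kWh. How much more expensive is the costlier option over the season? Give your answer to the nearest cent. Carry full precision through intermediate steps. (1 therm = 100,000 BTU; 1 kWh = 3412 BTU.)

$2198.79

Heat load = 525 therm × 100,000 = 52,500,000 BTU
Gas: input = 52,500,000 / 0.82 = 64,024,390 BTU = 640.2 therm → 640.2 × $1.18 = $755.49
Electric: 52,500,000 BTU / 3412 = 15,390 kWh → × $0.192 = $2,954.28
Difference = |$755.49 − $2,954.28| = $2,198.79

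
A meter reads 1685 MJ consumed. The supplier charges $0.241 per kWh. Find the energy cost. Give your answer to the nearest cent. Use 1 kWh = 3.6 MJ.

1685 MJ × (0.27778 kWh/MJ) = 468.1 kWh
Cost = 468.1 kWh × $0.241/kWh = $112.80

$112.80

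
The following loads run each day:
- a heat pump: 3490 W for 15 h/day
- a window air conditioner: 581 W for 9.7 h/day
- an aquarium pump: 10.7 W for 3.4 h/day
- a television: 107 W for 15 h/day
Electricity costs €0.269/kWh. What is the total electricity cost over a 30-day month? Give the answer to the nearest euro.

heat pump: 3490 W × 15 h × 30 d = 1,570,500 Wh = 1,570 kWh
window air conditioner: 581 W × 9.7 h × 30 d = 169,071 Wh = 169.1 kWh
aquarium pump: 10.7 W × 3.4 h × 30 d = 1,091 Wh = 1.091 kWh
television: 107 W × 15 h × 30 d = 48,150 Wh = 48.15 kWh
Total energy = 1,570 + 169.1 + 1.091 + 48.15 = 1,789 kWh
Cost = 1,789 kWh × €0.269 = €481.19 ≈ €481

€481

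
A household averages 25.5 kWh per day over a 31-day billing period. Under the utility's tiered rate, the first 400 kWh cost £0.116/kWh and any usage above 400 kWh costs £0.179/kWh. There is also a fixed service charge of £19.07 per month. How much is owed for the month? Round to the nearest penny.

£135.37

Usage = 25.5 kWh/day × 31 days = 790.5 kWh
First 400 kWh × £0.116 = £46.40
Remaining 390.5 kWh × £0.179 = £69.90
Energy charge = £116.30; + service £19.07 = £135.37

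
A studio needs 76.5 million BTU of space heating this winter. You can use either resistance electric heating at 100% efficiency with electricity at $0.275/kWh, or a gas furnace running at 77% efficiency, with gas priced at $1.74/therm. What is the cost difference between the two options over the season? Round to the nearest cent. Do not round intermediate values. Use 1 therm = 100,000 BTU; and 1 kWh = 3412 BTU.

Heat load = 76.5 × 10⁶ BTU = 76,500,000 BTU
Gas: input = 76,500,000 / 0.77 = 99,350,649 BTU = 993.5 therm → 993.5 × $1.74 = $1,728.70
Electric: 76,500,000 BTU / 3412 = 22,420 kWh → × $0.275 = $6,165.74
Difference = |$1,728.70 − $6,165.74| = $4,437.04

$4437.04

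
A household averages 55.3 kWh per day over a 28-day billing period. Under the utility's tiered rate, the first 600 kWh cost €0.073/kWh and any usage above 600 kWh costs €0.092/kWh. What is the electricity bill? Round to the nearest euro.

€131

Usage = 55.3 kWh/day × 28 days = 1548.4 kWh
First 600 kWh × €0.073 = €43.80
Remaining 948.4 kWh × €0.092 = €87.25
Total = €131.05 ≈ €131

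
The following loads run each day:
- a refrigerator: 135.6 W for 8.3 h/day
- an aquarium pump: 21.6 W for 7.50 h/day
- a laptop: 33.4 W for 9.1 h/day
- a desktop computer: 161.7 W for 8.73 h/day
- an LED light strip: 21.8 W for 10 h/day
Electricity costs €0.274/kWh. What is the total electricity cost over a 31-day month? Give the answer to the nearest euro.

€27

refrigerator: 135.6 W × 8.3 h × 31 d = 34,890 Wh = 34.89 kWh
aquarium pump: 21.6 W × 7.50 h × 31 d = 5,022 Wh = 5.022 kWh
laptop: 33.4 W × 9.1 h × 31 d = 9,422 Wh = 9.422 kWh
desktop computer: 161.7 W × 8.73 h × 31 d = 43,761 Wh = 43.76 kWh
LED light strip: 21.8 W × 10 h × 31 d = 6,758 Wh = 6.758 kWh
Total energy = 34.89 + 5.022 + 9.422 + 43.76 + 6.758 = 99.85 kWh
Cost = 99.85 kWh × €0.274 = €27.36 ≈ €27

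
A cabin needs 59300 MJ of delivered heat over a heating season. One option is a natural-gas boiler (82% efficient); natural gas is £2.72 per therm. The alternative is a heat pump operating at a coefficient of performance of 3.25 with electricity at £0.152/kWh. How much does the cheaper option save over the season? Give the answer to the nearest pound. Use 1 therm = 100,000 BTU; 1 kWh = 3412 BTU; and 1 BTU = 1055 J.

Heat load = 59300 MJ = 59,300,000,000 J / 1055 = 56,208,531 BTU
Gas: input = 56,208,531 / 0.82 = 68,546,989 BTU = 685.5 therm → 685.5 × £2.72 = £1,864.48
Heat pump: 56,208,531 BTU / 3412 = 16,470 kWh heat; / 3.25 = 5,069 kWh in → × £0.152 = £770.47
Difference = |£1,864.48 − £770.47| = £1,094.01 ≈ £1094

£1094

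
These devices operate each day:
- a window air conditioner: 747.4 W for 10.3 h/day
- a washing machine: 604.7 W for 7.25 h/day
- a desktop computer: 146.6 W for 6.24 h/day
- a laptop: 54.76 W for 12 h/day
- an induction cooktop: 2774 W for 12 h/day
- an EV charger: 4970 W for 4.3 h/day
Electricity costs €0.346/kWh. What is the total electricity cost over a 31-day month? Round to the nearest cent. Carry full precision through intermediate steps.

window air conditioner: 747.4 W × 10.3 h × 31 d = 238,645 Wh = 238.6 kWh
washing machine: 604.7 W × 7.25 h × 31 d = 135,906 Wh = 135.9 kWh
desktop computer: 146.6 W × 6.24 h × 31 d = 28,358 Wh = 28.36 kWh
laptop: 54.76 W × 12 h × 31 d = 20,371 Wh = 20.37 kWh
induction cooktop: 2774 W × 12 h × 31 d = 1,031,928 Wh = 1,032 kWh
EV charger: 4970 W × 4.3 h × 31 d = 662,501 Wh = 662.5 kWh
Total energy = 238.6 + 135.9 + 28.36 + 20.37 + 1,032 + 662.5 = 2,118 kWh
Cost = 2,118 kWh × €0.346 = €732.73

€732.73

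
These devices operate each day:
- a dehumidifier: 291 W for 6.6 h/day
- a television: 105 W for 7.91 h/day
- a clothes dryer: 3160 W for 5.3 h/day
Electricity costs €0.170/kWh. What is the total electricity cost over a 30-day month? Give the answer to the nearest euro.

dehumidifier: 291 W × 6.6 h × 30 d = 57,618 Wh = 57.62 kWh
television: 105 W × 7.91 h × 30 d = 24,917 Wh = 24.92 kWh
clothes dryer: 3160 W × 5.3 h × 30 d = 502,440 Wh = 502.4 kWh
Total energy = 57.62 + 24.92 + 502.4 = 585 kWh
Cost = 585 kWh × €0.170 = €99.45 ≈ €99

€99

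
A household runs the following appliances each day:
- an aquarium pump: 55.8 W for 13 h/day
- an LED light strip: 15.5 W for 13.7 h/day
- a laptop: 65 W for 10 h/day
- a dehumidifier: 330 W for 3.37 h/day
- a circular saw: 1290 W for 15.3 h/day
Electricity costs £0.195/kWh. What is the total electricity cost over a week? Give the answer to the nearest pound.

£31

aquarium pump: 55.8 W × 13 h × 7 d = 5,078 Wh = 5.078 kWh
LED light strip: 15.5 W × 13.7 h × 7 d = 1,486 Wh = 1.486 kWh
laptop: 65 W × 10 h × 7 d = 4,550 Wh = 4.55 kWh
dehumidifier: 330 W × 3.37 h × 7 d = 7,785 Wh = 7.785 kWh
circular saw: 1290 W × 15.3 h × 7 d = 138,159 Wh = 138.2 kWh
Total energy = 5.078 + 1.486 + 4.55 + 7.785 + 138.2 = 157.1 kWh
Cost = 157.1 kWh × £0.195 = £30.63 ≈ £31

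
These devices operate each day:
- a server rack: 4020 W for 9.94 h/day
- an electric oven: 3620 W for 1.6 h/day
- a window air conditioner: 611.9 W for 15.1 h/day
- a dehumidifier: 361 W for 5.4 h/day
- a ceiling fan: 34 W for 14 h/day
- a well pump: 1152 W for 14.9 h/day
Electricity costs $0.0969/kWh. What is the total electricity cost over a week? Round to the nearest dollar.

$51

server rack: 4020 W × 9.94 h × 7 d = 279,712 Wh = 279.7 kWh
electric oven: 3620 W × 1.6 h × 7 d = 40,544 Wh = 40.54 kWh
window air conditioner: 611.9 W × 15.1 h × 7 d = 64,678 Wh = 64.68 kWh
dehumidifier: 361 W × 5.4 h × 7 d = 13,646 Wh = 13.65 kWh
ceiling fan: 34 W × 14 h × 7 d = 3,332 Wh = 3.332 kWh
well pump: 1152 W × 14.9 h × 7 d = 120,154 Wh = 120.2 kWh
Total energy = 279.7 + 40.54 + 64.68 + 13.65 + 3.332 + 120.2 = 522.1 kWh
Cost = 522.1 kWh × $0.0969 = $50.59 ≈ $51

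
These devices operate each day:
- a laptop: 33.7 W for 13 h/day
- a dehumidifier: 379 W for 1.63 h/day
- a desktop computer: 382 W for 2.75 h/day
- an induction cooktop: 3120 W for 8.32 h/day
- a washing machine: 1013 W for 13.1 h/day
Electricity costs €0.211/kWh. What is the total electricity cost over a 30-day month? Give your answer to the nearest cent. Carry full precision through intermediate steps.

€261.65

laptop: 33.7 W × 13 h × 30 d = 13,143 Wh = 13.14 kWh
dehumidifier: 379 W × 1.63 h × 30 d = 18,533 Wh = 18.53 kWh
desktop computer: 382 W × 2.75 h × 30 d = 31,515 Wh = 31.52 kWh
induction cooktop: 3120 W × 8.32 h × 30 d = 778,752 Wh = 778.8 kWh
washing machine: 1013 W × 13.1 h × 30 d = 398,109 Wh = 398.1 kWh
Total energy = 13.14 + 18.53 + 31.52 + 778.8 + 398.1 = 1,240 kWh
Cost = 1,240 kWh × €0.211 = €261.65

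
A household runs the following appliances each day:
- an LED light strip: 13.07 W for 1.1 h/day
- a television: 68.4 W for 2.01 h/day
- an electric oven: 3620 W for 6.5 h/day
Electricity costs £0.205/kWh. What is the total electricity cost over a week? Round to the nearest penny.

LED light strip: 13.07 W × 1.1 h × 7 d = 101 Wh = 0.1006 kWh
television: 68.4 W × 2.01 h × 7 d = 962 Wh = 0.9624 kWh
electric oven: 3620 W × 6.5 h × 7 d = 164,710 Wh = 164.7 kWh
Total energy = 0.1006 + 0.9624 + 164.7 = 165.8 kWh
Cost = 165.8 kWh × £0.205 = £33.98

£33.98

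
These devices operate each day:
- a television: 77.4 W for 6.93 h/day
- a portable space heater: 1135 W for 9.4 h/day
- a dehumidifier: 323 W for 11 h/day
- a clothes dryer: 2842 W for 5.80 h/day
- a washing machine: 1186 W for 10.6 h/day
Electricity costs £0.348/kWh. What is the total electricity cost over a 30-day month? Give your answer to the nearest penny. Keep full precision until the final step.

£457.41

television: 77.4 W × 6.93 h × 30 d = 16,091 Wh = 16.09 kWh
portable space heater: 1135 W × 9.4 h × 30 d = 320,070 Wh = 320.1 kWh
dehumidifier: 323 W × 11 h × 30 d = 106,590 Wh = 106.6 kWh
clothes dryer: 2842 W × 5.80 h × 30 d = 494,508 Wh = 494.5 kWh
washing machine: 1186 W × 10.6 h × 30 d = 377,148 Wh = 377.1 kWh
Total energy = 16.09 + 320.1 + 106.6 + 494.5 + 377.1 = 1,314 kWh
Cost = 1,314 kWh × £0.348 = £457.41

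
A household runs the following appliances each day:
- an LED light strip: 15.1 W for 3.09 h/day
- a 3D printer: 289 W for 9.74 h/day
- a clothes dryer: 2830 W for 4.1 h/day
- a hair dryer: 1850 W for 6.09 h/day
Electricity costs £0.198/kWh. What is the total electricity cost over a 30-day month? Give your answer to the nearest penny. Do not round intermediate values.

LED light strip: 15.1 W × 3.09 h × 30 d = 1,400 Wh = 1.4 kWh
3D printer: 289 W × 9.74 h × 30 d = 84,446 Wh = 84.45 kWh
clothes dryer: 2830 W × 4.1 h × 30 d = 348,090 Wh = 348.1 kWh
hair dryer: 1850 W × 6.09 h × 30 d = 337,995 Wh = 338 kWh
Total energy = 1.4 + 84.45 + 348.1 + 338 = 771.9 kWh
Cost = 771.9 kWh × £0.198 = £152.84

£152.84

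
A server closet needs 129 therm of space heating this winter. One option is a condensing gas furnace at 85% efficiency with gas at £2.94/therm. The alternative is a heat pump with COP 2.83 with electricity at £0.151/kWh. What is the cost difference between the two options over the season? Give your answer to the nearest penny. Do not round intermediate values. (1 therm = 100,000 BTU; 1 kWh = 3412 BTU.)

Heat load = 129 therm × 100,000 = 12,900,000 BTU
Gas: input = 12,900,000 / 0.85 = 15,176,471 BTU = 151.8 therm → 151.8 × £2.94 = £446.19
Heat pump: 12,900,000 BTU / 3412 = 3,781 kWh heat; / 2.83 = 1,336 kWh in → × £0.151 = £201.73
Difference = |£446.19 − £201.73| = £244.46

£244.46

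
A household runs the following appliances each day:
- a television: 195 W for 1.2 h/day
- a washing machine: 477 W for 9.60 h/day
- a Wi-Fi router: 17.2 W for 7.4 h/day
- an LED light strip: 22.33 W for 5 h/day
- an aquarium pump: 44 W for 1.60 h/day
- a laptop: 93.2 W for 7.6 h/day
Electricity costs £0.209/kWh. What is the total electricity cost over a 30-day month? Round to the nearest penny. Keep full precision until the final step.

£36.56

television: 195 W × 1.2 h × 30 d = 7,020 Wh = 7.02 kWh
washing machine: 477 W × 9.60 h × 30 d = 137,376 Wh = 137.4 kWh
Wi-Fi router: 17.2 W × 7.4 h × 30 d = 3,818 Wh = 3.818 kWh
LED light strip: 22.33 W × 5 h × 30 d = 3,349 Wh = 3.349 kWh
aquarium pump: 44 W × 1.60 h × 30 d = 2,112 Wh = 2.112 kWh
laptop: 93.2 W × 7.6 h × 30 d = 21,250 Wh = 21.25 kWh
Total energy = 7.02 + 137.4 + 3.818 + 3.349 + 2.112 + 21.25 = 174.9 kWh
Cost = 174.9 kWh × £0.209 = £36.56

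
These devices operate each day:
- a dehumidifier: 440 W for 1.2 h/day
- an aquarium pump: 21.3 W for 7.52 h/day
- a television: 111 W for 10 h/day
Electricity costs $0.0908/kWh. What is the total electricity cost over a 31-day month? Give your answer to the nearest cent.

$5.06

dehumidifier: 440 W × 1.2 h × 31 d = 16,368 Wh = 16.37 kWh
aquarium pump: 21.3 W × 7.52 h × 31 d = 4,965 Wh = 4.965 kWh
television: 111 W × 10 h × 31 d = 34,410 Wh = 34.41 kWh
Total energy = 16.37 + 4.965 + 34.41 = 55.74 kWh
Cost = 55.74 kWh × $0.0908 = $5.06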